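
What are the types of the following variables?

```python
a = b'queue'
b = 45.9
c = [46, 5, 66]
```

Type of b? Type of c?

b is assigned a number with a decimal point, so it is a float; c is assigned a list literal (square brackets)

float, list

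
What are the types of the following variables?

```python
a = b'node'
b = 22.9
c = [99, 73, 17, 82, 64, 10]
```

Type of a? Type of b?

a is assigned a bytes literal (b'...' prefix); b is assigned a number with a decimal point, so it is a float

bytes, float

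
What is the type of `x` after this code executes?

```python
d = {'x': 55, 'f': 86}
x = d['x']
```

Accessing dict[str, int] with str key returns int

int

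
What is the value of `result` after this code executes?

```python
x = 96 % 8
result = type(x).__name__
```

x is int; result = 'int'

'int'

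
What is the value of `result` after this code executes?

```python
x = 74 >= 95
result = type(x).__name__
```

x is bool; result = 'bool'

'bool'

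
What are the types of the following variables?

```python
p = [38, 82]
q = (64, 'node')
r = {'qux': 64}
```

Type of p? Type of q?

p is assigned a list literal (square brackets); q is assigned a tuple (parenthesized, comma-separated values)

list, tuple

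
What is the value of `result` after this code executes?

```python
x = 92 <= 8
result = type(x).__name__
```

x is bool; result = 'bool'

'bool'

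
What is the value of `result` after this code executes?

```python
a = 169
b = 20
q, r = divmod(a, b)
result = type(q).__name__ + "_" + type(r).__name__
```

a is int; b is int; q is int; r is int; result = 'int_int'

'int_int'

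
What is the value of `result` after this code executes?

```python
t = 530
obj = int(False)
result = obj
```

t = 530; obj = 0; result = 0

0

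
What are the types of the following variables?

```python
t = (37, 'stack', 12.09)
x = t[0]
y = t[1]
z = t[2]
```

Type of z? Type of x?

tuple[2] is float; tuple[0] is int

float, int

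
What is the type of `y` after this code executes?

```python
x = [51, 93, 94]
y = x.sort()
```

list.sort() returns None (mutates in place)

NoneType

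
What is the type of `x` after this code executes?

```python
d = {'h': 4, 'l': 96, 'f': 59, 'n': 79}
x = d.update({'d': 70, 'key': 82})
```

dict.update() returns None

NoneType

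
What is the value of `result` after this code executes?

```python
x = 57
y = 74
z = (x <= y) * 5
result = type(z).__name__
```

x is int; y is int; z is int; result = 'int'

'int'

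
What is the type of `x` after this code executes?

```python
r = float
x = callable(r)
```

callable() returns bool

bool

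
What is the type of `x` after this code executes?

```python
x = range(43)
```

range() returns a range object

range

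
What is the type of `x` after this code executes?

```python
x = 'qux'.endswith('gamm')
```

str.endswith() returns bool

bool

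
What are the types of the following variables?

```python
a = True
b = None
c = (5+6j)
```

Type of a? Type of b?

a is assigned the constant True, which has type bool; b is assigned None, whose type is NoneType

bool, NoneType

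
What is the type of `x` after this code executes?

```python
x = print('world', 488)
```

print() returns None

NoneType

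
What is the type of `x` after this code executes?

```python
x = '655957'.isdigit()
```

str.isdigit() returns bool

bool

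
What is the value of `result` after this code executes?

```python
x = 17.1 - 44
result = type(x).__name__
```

x is float; result = 'float'

'float'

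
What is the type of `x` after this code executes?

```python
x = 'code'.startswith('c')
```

str.startswith() returns bool

bool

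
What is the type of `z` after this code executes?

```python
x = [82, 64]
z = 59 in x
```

'in' operator returns bool

bool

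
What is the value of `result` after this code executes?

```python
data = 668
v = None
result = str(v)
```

data = 668; v = None; result = 'None'

'None'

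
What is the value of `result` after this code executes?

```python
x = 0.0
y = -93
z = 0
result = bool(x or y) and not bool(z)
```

x = 0.0; y = -93; z = 0; result = True

True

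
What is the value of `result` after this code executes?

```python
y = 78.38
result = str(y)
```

y = 78.38; result = '78.38'

'78.38'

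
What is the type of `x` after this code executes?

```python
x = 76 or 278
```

'or' returns first truthy value (int)

int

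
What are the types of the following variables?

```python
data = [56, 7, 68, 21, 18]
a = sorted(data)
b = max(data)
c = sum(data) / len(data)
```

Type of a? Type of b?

sorted() returns list; max of ints returns int

list, int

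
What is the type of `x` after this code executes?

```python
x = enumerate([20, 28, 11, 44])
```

enumerate() returns an enumerate object

enumerate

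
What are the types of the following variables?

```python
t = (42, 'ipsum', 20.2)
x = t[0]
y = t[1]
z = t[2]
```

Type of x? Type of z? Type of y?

tuple[0] is int; tuple[2] is float; tuple[1] is str

int, float, str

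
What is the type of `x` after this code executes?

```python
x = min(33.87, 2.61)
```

min() of floats returns float

float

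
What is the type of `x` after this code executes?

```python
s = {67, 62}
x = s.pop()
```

Popping from set[int] returns int

int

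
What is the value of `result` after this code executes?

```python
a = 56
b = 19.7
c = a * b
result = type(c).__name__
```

a is int; b is float; c is float; result = 'float'

'float'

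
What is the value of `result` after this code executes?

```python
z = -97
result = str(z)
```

z = -97; result = '-97'

'-97'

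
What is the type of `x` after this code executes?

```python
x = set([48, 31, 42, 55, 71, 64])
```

set() constructor returns set

set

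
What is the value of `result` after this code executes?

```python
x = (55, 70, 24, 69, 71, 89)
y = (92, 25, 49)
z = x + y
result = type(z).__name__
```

x is tuple; y is tuple; z is tuple; result = 'tuple'

'tuple'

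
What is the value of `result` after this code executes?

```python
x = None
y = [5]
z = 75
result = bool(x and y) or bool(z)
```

x = None; y = [5]; z = 75; result = True

True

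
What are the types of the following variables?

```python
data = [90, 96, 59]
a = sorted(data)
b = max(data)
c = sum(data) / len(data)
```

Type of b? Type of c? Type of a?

max of ints returns int; int / int = float; sorted() returns list

int, float, list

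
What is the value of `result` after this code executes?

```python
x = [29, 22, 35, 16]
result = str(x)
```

x = [29, 22, 35, 16]; result = '[29, 22, 35, 16]'

'[29, 22, 35, 16]'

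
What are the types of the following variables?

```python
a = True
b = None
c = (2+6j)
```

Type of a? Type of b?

a is assigned the constant True, which has type bool; b is assigned None, whose type is NoneType

bool, NoneType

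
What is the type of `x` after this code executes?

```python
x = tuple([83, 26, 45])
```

tuple() constructor returns tuple

tuple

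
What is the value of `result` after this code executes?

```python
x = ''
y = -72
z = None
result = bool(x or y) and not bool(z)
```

x = ''; y = -72; z = None; result = True

True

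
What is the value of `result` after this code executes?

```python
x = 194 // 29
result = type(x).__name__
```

x is int; result = 'int'

'int'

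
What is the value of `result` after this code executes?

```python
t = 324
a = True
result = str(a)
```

t = 324; a = True; result = 'True'

'True'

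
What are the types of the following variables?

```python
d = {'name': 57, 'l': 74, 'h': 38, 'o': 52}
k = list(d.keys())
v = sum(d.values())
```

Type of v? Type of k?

sum of ints is int; list() converts to list

int, list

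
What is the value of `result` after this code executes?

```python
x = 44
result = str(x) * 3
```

x = 44; result = '444444'

'444444'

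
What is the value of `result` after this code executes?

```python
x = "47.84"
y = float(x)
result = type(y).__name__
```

x is str; y is float; result = 'float'

'float'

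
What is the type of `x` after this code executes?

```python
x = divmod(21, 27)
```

divmod() returns tuple of (quotient, remainder)

tuple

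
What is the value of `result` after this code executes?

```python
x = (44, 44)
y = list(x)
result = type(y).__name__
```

x is tuple; y is list; result = 'list'

'list'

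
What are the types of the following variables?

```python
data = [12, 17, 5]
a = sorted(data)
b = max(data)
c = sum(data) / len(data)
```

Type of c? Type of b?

int / int = float; max of ints returns int

float, int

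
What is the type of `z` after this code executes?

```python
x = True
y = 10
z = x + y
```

bool + int = int (bool is subclass of int)

int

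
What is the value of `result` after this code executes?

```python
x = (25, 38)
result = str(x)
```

x = (25, 38); result = '(25, 38)'

'(25, 38)'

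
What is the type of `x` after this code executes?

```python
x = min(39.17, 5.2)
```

min() of floats returns float

float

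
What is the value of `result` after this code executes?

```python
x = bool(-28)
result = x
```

x = True; result = True

True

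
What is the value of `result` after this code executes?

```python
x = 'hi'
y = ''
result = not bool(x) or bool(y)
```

x = 'hi'; y = ''; result = False

False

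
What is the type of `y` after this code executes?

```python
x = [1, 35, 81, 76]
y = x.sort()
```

list.sort() returns None (mutates in place)

NoneType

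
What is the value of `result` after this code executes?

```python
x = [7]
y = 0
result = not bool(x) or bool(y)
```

x = [7]; y = 0; result = False

False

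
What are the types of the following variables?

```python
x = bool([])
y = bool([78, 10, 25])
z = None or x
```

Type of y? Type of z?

bool() returns bool; None or bool returns the bool

bool, bool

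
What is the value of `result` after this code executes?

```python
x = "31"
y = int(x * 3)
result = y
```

x = '31'; y = 313131; result = 313131

313131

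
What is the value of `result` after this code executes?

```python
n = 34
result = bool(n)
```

n = 34; result = True

True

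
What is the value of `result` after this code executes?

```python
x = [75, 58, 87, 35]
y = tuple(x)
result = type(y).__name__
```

x is list; y is tuple; result = 'tuple'

'tuple'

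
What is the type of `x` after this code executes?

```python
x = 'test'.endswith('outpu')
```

str.endswith() returns bool

bool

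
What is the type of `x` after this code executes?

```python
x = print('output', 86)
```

print() returns None

NoneType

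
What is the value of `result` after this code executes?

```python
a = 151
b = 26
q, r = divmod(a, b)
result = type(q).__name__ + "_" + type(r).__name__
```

a is int; b is int; q is int; r is int; result = 'int_int'

'int_int'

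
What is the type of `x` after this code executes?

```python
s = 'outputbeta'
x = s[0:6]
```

Slicing a str returns str

str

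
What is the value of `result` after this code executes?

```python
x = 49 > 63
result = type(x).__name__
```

x is bool; result = 'bool'

'bool'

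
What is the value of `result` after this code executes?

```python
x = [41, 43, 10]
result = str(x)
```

x = [41, 43, 10]; result = '[41, 43, 10]'

'[41, 43, 10]'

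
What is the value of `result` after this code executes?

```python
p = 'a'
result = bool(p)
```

p = 'a'; result = True

True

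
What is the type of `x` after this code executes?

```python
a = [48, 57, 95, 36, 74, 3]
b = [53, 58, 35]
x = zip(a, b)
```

zip() returns a zip object

zip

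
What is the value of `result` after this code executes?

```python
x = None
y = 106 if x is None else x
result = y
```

x = None; y = 106; result = 106

106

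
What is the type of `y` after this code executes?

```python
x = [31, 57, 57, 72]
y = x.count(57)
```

list.count() returns int

int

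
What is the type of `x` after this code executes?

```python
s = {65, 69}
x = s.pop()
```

Popping from set[int] returns int

int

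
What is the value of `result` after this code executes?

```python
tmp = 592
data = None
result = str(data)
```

tmp = 592; data = None; result = 'None'

'None'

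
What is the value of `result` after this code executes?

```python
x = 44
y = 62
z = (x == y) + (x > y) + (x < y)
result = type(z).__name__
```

x is int; y is int; z is int; result = 'int'

'int'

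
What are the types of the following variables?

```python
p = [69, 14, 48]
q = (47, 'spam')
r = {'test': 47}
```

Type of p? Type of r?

p is assigned a list literal (square brackets); r is assigned a dict literal ({key: value})

list, dict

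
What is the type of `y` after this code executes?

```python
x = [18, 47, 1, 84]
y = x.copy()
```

list.copy() returns list

list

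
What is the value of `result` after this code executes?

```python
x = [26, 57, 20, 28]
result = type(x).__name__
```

x is list; result = 'list'

'list'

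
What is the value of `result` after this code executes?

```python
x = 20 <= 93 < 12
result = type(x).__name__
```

x is bool; result = 'bool'

'bool'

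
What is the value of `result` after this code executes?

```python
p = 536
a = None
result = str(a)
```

p = 536; a = None; result = 'None'

'None'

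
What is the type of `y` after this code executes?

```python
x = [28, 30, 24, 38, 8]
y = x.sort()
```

list.sort() returns None (mutates in place)

NoneType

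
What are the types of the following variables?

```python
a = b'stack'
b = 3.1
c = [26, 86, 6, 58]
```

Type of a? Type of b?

a is assigned a bytes literal (b'...' prefix); b is assigned a number with a decimal point, so it is a float

bytes, float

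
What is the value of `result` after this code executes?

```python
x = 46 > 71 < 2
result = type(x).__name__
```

x is bool; result = 'bool'

'bool'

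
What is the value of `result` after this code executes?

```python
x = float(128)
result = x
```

x = 128.0; result = 128.0

128.0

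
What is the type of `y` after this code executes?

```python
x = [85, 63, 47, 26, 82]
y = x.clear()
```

list.clear() returns None

NoneType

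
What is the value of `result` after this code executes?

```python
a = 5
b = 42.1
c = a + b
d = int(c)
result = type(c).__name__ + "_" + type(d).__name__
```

a is int; b is float; c is float; d is int; result = 'float_int'

'float_int'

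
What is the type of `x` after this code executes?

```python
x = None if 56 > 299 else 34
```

56 > 299 is False, so the else branch is taken

int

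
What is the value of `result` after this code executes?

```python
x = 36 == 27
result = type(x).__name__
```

x is bool; result = 'bool'

'bool'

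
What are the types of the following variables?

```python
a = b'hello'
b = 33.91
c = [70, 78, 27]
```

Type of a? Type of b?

a is assigned a bytes literal (b'...' prefix); b is assigned a number with a decimal point, so it is a float

bytes, float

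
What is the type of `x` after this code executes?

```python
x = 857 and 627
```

'and' with truthy values returns last operand (int)

int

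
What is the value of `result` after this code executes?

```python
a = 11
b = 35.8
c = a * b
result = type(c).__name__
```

a is int; b is float; c is float; result = 'float'

'float'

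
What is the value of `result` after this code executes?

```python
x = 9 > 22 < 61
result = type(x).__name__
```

x is bool; result = 'bool'

'bool'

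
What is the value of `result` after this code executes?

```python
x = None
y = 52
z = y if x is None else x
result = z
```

x = None; y = 52; z = 52; result = 52

52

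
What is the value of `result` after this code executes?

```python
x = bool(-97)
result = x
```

x = True; result = True

True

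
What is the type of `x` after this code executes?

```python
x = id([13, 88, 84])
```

id() returns int

int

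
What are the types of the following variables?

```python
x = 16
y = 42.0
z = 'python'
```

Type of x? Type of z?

x is assigned a bare integer (no decimal point), so it is an int; z is assigned a quoted string literal, so it is a str

int, str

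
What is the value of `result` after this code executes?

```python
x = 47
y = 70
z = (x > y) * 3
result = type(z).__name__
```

x is int; y is int; z is int; result = 'int'

'int'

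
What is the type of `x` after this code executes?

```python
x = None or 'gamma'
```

'or' with None returns the other truthy value (str)

str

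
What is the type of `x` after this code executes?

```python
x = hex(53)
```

hex() returns str representation

str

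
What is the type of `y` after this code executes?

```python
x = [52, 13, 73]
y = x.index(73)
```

list.index() returns int

int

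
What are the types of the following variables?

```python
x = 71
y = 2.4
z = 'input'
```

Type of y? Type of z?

y is assigned a number with a decimal point, so it is a float; z is assigned a quoted string literal, so it is a str

float, str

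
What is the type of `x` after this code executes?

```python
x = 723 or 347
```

'or' returns first truthy value (int)

int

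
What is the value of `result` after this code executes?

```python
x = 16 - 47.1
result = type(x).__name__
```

x is float; result = 'float'

'float'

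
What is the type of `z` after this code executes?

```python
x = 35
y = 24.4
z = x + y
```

int + float = float

float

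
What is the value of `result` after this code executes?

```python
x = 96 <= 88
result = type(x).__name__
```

x is bool; result = 'bool'

'bool'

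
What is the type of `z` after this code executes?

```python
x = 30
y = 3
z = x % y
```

int % int = int

int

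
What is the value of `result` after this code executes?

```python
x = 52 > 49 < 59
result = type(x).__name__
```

x is bool; result = 'bool'

'bool'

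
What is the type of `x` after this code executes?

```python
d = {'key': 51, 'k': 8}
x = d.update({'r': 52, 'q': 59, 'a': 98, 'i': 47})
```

dict.update() returns None

NoneType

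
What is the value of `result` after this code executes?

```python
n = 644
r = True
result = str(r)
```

n = 644; r = True; result = 'True'

'True'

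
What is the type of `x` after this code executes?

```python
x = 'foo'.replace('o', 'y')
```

str.replace() returns str

str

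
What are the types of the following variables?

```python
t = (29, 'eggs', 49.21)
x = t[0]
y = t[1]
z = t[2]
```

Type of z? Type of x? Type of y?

tuple[2] is float; tuple[0] is int; tuple[1] is str

float, int, str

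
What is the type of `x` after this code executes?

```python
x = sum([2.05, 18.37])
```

sum() of floats returns float

float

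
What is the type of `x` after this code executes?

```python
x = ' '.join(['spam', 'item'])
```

str.join() returns str

str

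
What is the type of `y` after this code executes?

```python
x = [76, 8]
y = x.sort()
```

list.sort() returns None (mutates in place)

NoneType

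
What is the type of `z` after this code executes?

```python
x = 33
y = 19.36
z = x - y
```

int - float = float

float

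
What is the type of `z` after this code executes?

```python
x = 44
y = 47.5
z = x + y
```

int + float = float

float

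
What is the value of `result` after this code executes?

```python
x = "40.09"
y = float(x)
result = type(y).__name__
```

x is str; y is float; result = 'float'

'float'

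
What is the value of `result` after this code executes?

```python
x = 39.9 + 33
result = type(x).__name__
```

x is float; result = 'float'

'float'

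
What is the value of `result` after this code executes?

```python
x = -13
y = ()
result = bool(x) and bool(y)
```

x = -13; y = (); result = False

False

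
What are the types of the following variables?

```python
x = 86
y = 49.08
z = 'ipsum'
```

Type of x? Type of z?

x is assigned a bare integer (no decimal point), so it is an int; z is assigned a quoted string literal, so it is a str

int, str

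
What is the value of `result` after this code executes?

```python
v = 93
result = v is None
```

v = 93; result = False

False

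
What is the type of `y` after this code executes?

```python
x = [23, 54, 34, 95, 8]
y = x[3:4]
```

Slicing a list returns a list

list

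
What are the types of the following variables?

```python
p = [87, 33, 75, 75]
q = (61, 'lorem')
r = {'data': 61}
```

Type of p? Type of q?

p is assigned a list literal (square brackets); q is assigned a tuple (parenthesized, comma-separated values)

list, tuple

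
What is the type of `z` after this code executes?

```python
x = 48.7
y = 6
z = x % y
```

float % int = float

float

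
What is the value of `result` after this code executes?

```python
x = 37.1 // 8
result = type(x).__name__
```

x is float; result = 'float'

'float'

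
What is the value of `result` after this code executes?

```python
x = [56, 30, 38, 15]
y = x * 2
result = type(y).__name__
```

x is list; y is list; result = 'list'

'list'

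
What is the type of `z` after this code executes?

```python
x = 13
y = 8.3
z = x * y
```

int * float = float

float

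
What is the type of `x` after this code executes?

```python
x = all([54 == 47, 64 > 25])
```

all() returns bool

bool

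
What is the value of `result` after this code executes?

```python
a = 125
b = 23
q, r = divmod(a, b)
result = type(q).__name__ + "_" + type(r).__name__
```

a is int; b is int; q is int; r is int; result = 'int_int'

'int_int'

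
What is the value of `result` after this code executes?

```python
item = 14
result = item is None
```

item = 14; result = False

False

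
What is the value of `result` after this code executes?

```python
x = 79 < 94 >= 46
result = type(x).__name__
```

x is bool; result = 'bool'

'bool'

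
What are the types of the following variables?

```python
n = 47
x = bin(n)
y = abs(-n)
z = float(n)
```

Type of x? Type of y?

bin() returns str; abs() of int returns int

str, int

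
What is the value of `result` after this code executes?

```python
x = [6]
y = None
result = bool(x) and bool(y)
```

x = [6]; y = None; result = False

False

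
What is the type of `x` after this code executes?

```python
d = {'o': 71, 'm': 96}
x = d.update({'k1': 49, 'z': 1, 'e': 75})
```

dict.update() returns None

NoneType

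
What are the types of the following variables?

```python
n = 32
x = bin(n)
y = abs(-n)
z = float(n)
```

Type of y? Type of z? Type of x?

abs() of int returns int; float() returns float; bin() returns str

int, float, str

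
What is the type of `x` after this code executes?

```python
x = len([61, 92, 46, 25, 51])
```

len() always returns int

int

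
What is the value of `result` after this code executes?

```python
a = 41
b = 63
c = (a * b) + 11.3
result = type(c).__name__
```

a is int; b is int; c is float; result = 'float'

'float'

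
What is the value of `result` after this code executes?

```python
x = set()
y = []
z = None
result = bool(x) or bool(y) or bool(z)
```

x = set(); y = []; z = None; result = False

False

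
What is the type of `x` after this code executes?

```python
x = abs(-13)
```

abs() of int returns int

int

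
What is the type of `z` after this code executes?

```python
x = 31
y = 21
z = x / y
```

int / int = float

float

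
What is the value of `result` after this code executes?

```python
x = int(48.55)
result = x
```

x = 48; result = 48

48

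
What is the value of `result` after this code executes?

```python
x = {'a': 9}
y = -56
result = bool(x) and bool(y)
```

x = {'a': 9}; y = -56; result = True

True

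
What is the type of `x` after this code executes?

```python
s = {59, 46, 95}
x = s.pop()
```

Popping from set[int] returns int

int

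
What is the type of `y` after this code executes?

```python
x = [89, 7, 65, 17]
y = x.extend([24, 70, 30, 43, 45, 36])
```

list.extend() returns None

NoneType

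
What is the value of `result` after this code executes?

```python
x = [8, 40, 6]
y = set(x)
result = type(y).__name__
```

x is list; y is set; result = 'set'

'set'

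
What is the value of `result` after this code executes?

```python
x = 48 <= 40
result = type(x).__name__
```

x is bool; result = 'bool'

'bool'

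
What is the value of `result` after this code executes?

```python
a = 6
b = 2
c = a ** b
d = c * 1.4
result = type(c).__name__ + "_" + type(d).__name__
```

a is int; b is int; c is int; d is float; result = 'int_float'

'int_float'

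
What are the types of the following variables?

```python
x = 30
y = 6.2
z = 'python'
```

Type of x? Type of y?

x is assigned a bare integer (no decimal point), so it is an int; y is assigned a number with a decimal point, so it is a float

int, float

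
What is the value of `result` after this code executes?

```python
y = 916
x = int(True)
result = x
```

y = 916; x = 1; result = 1

1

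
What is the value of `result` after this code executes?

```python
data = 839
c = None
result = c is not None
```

data = 839; c = None; result = False

False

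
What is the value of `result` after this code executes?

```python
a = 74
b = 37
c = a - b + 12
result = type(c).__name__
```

a is int; b is int; c is int; result = 'int'

'int'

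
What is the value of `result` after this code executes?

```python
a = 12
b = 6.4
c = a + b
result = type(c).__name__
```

a is int; b is float; c is float; result = 'float'

'float'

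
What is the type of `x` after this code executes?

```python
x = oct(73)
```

oct() returns str representation

str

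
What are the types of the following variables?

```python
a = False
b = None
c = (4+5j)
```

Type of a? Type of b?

a is assigned the constant False, which has type bool; b is assigned None, whose type is NoneType

bool, NoneType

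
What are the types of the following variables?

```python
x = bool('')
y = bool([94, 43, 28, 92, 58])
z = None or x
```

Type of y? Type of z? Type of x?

bool() returns bool; None or bool returns the bool; bool() returns bool

bool, bool, bool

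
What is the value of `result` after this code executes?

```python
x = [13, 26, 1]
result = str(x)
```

x = [13, 26, 1]; result = '[13, 26, 1]'

'[13, 26, 1]'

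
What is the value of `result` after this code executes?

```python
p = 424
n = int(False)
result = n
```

p = 424; n = 0; result = 0

0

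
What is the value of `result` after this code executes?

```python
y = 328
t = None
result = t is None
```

y = 328; t = None; result = True

True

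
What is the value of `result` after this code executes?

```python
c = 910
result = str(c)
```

c = 910; result = '910'

'910'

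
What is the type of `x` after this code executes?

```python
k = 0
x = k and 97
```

'and' returns first falsy value (0 is int)

int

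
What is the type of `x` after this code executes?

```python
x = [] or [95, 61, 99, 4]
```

'or' returns first truthy value (list)

list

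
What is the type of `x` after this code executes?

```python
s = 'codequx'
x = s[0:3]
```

Slicing a str returns str

str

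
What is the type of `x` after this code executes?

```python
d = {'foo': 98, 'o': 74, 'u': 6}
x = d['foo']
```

Accessing dict[str, int] with str key returns int

int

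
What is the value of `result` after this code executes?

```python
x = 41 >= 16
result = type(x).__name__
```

x is bool; result = 'bool'

'bool'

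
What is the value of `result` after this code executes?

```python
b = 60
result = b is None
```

b = 60; result = False

False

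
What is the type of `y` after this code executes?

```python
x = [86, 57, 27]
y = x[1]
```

Indexing list[int] returns int

int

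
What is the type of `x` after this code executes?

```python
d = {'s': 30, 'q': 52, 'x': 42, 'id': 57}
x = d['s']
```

Accessing dict[str, int] with str key returns int

int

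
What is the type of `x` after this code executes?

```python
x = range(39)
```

range() returns a range object

range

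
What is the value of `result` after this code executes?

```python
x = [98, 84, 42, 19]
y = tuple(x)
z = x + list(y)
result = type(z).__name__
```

x is list; y is tuple; z is list; result = 'list'

'list'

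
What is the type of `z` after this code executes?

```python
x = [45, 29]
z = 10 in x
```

'in' operator returns bool

bool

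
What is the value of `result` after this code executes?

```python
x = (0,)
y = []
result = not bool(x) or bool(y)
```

x = (0,); y = []; result = False

False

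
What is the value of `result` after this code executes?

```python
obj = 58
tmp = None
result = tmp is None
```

obj = 58; tmp = None; result = True

True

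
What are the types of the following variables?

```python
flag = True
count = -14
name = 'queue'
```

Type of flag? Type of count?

flag is assigned the constant True, which has type bool; count is assigned a bare integer (no decimal point), so it is an int

bool, int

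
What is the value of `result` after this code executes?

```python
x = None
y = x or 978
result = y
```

x = None; y = 978; result = 978

978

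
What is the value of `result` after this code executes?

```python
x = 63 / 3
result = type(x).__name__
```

x is float; result = 'float'

'float'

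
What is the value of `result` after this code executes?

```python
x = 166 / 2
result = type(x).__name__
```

x is float; result = 'float'

'float'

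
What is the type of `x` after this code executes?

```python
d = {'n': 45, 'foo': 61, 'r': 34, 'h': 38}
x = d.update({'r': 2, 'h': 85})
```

dict.update() returns None

NoneType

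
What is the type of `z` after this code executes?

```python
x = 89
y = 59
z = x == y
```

Comparison returns bool

bool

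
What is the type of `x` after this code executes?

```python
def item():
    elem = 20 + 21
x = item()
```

Function without return returns None

NoneType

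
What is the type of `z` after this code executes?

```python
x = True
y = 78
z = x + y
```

bool + int = int (bool is subclass of int)

int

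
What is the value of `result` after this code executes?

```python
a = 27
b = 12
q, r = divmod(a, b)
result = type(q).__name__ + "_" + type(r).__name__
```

a is int; b is int; q is int; r is int; result = 'int_int'

'int_int'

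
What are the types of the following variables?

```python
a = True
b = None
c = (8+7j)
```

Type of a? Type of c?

a is assigned the constant True, which has type bool; c is assigned (8+7j), an int plus an imaginary literal (j suffix), which evaluates to complex

bool, complex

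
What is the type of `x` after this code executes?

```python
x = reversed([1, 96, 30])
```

reversed() on a list returns list_reverseiterator

list_reverseiterator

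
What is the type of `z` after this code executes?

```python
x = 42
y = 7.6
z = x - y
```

int - float = float

float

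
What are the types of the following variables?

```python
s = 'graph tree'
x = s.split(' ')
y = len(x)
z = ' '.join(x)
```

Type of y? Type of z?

len() returns int; str.join() returns str

int, str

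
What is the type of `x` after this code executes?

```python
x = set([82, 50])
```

set() constructor returns set

set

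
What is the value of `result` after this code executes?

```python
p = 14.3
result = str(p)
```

p = 14.3; result = '14.3'

'14.3'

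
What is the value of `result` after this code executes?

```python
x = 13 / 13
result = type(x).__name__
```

x is float; result = 'float'

'float'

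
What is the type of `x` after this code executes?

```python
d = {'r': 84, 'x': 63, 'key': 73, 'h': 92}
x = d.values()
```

.values() returns dict_values view

dict_values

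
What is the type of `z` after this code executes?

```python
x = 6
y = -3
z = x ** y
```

int ** negative = float

float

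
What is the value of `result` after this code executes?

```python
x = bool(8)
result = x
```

x = True; result = True

True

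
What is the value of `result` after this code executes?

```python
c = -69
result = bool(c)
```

c = -69; result = True

True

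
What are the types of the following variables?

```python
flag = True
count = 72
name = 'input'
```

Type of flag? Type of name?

flag is assigned the constant True, which has type bool; name is assigned a quoted string literal, so it is a str

bool, str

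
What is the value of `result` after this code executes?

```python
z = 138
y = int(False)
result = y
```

z = 138; y = 0; result = 0

0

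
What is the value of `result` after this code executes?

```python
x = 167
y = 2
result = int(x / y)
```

x = 167; y = 2; result = 83

83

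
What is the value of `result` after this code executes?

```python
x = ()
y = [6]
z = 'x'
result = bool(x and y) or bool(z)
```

x = (); y = [6]; z = 'x'; result = True

True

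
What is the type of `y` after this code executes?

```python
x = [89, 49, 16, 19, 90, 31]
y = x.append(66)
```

list.append() returns None (mutates in place)

NoneType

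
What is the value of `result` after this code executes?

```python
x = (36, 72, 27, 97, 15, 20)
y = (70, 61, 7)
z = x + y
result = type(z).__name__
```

x is tuple; y is tuple; z is tuple; result = 'tuple'

'tuple'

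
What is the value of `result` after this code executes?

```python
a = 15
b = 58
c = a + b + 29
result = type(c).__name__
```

a is int; b is int; c is int; result = 'int'

'int'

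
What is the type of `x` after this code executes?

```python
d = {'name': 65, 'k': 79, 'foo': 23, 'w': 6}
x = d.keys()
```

.keys() returns dict_keys view

dict_keys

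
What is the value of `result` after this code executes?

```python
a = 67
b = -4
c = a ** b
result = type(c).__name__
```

a is int; b is int; c is float; result = 'float'

'float'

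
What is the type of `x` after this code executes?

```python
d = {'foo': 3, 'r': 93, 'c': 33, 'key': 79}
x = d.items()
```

dict.items() returns dict_items view

dict_items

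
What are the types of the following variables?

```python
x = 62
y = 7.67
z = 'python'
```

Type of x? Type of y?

x is assigned a bare integer (no decimal point), so it is an int; y is assigned a number with a decimal point, so it is a float

int, float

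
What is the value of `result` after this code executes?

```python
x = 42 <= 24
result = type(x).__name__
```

x is bool; result = 'bool'

'bool'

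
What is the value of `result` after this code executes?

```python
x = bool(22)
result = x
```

x = True; result = True

True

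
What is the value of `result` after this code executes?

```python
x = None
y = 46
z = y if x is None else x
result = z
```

x = None; y = 46; z = 46; result = 46

46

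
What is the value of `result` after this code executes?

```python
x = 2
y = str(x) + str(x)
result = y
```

x = 2; y = '22'; result = '22'

'22'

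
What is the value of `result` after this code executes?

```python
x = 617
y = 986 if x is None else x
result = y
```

x = 617; y = 617; result = 617

617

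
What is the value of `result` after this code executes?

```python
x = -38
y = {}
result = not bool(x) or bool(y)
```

x = -38; y = {}; result = False

False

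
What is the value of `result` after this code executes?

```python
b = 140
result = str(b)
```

b = 140; result = '140'

'140'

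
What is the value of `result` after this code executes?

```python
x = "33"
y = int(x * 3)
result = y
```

x = '33'; y = 333333; result = 333333

333333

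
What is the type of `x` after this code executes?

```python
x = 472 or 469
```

'or' returns first truthy value (int)

int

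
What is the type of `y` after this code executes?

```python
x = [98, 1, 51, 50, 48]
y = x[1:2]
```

Slicing a list returns a list

list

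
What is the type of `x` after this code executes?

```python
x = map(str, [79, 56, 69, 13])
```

map() returns a map object

map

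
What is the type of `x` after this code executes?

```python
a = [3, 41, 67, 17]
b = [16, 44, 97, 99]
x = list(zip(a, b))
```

list(zip()) returns a list of tuples

list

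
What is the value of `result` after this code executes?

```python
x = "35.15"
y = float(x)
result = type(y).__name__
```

x is str; y is float; result = 'float'

'float'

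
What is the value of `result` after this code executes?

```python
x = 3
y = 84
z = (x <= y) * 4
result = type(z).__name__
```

x is int; y is int; z is int; result = 'int'

'int'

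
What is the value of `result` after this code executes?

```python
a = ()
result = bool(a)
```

a = (); result = False

False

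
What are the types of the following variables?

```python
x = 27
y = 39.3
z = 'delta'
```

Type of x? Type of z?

x is assigned a bare integer (no decimal point), so it is an int; z is assigned a quoted string literal, so it is a str

int, str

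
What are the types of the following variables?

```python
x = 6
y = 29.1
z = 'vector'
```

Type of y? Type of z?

y is assigned a number with a decimal point, so it is a float; z is assigned a quoted string literal, so it is a str

float, str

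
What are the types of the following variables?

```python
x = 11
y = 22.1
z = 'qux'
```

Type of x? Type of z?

x is assigned a bare integer (no decimal point), so it is an int; z is assigned a quoted string literal, so it is a str

int, str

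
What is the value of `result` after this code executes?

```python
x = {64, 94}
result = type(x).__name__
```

x is set; result = 'set'

'set'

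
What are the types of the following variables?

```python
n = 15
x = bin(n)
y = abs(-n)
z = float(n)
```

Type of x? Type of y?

bin() returns str; abs() of int returns int

str, int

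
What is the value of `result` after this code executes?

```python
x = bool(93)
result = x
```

x = True; result = True

True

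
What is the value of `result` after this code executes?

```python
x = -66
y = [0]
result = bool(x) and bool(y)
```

x = -66; y = [0]; result = True

True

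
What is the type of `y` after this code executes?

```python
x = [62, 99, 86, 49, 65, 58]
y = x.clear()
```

list.clear() returns None

NoneType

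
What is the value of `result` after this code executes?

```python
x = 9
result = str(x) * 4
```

x = 9; result = '9999'

'9999'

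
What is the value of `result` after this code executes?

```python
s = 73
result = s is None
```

s = 73; result = False

False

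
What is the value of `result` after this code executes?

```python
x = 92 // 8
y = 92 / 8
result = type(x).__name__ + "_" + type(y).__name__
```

x is int; y is float; result = 'int_float'

'int_float'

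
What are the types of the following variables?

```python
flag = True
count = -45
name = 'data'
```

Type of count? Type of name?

count is assigned a bare integer (no decimal point), so it is an int; name is assigned a quoted string literal, so it is a str

int, str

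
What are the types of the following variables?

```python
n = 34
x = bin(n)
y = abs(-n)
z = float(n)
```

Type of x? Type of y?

bin() returns str; abs() of int returns int

str, int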